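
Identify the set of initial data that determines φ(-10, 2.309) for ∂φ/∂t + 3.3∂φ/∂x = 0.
A single point: x = -17.6197. The characteristic through (-10, 2.309) is x - 3.3t = const, so x = -10 - 3.3·2.309 = -17.6197.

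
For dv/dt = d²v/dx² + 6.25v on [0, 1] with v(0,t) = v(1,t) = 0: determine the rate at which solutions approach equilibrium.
Eigenvalues: λₙ = n²π²/1² - 6.25.
First three modes:
  n=1: λ₁ = π² - 6.25 ≈ 3.62
  n=2: λ₂ = 4π² - 6.25 ≈ 33.228
  n=3: λ₃ = 9π² - 6.25 ≈ 82.576
Since π² ≈ 9.87 > 6.25, all λₙ > 0.
The n=1 mode decays slowest → dominates as t → ∞.
Asymptotic: v ~ c₁ sin(πx/1) e^{-λ₁t} with decay rate λ₁ ≈ 3.62.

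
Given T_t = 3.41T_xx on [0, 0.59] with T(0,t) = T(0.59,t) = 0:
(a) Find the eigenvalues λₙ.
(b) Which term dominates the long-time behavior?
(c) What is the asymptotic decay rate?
Eigenvalues: λₙ = 3.41n²π²/0.59².
First three modes:
  n=1: λ₁ = 3.41π²/0.59² ≈ 96.683
  n=2: λ₂ = 13.64π²/0.59² ≈ 386.732 (4× faster decay)
  n=3: λ₃ = 30.69π²/0.59² ≈ 870.147 (9× faster decay)
As t → ∞, higher modes decay exponentially faster. The n=1 mode dominates: T ~ c₁ sin(πx/0.59) e^{-λ₁t}.
Decay rate: λ₁ = 3.41π²/0.59² ≈ 96.683.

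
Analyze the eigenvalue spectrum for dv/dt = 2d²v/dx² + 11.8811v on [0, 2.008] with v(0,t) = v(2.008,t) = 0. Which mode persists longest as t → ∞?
Eigenvalues: λₙ = 2n²π²/2.008² - 11.8811.
First three modes:
  n=1: λ₁ = 2π²/2.008² - 11.8811 ≈ -6.986
  n=2: λ₂ = 8π²/2.008² - 11.8811 ≈ 7.701
  n=3: λ₃ = 18π²/2.008² - 11.8811 ≈ 32.179
Since 2π²/2.008² ≈ 4.896 < 11.8811, λ₁ < 0.
The n=1 mode grows fastest (−λₙ is largest for n=1) → dominates.
Asymptotic: v ~ c₁ sin(πx/2.008) e^{6.986t} (exponential growth at rate −λ₁ ≈ 6.986).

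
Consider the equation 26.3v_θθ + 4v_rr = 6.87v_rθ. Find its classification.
Rewriting in standard form: 4v_rr - 6.87v_rθ + 26.3v_θθ = 0. Elliptic. (A = 4, B = -6.87, C = 26.3 gives B² - 4AC = -373.6031.)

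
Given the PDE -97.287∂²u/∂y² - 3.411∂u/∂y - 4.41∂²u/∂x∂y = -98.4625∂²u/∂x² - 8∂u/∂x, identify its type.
Rewriting in standard form: 98.4625∂²u/∂x² - 4.41∂²u/∂x∂y - 97.287∂²u/∂y² + 8∂u/∂x - 3.411∂u/∂y = 0. The second-order coefficients are A = 98.4625, B = -4.41, C = -97.287. Since B² - 4AC = 38335.93305 > 0, this is a hyperbolic PDE.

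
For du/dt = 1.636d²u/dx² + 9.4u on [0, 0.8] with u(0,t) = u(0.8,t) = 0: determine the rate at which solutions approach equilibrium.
Eigenvalues: λₙ = 1.636n²π²/0.8² - 9.4.
First three modes:
  n=1: λ₁ = 1.636π²/0.8² - 9.4 ≈ 15.829
  n=2: λ₂ = 6.544π²/0.8² - 9.4 ≈ 91.517
  n=3: λ₃ = 14.724π²/0.8² - 9.4 ≈ 217.663
Since 1.636π²/0.8² ≈ 25.229 > 9.4, all λₙ > 0.
The n=1 mode decays slowest → dominates as t → ∞.
Asymptotic: u ~ c₁ sin(πx/0.8) e^{-λ₁t} with decay rate λ₁ ≈ 15.829.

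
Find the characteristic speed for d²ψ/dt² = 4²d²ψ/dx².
Speed = 4. Information travels along characteristics x = x₀ ± 4t.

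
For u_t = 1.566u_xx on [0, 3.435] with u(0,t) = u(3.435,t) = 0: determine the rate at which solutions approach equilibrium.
Eigenvalues: λₙ = 1.566n²π²/3.435².
First three modes:
  n=1: λ₁ = 1.566π²/3.435² ≈ 1.31
  n=2: λ₂ = 6.264π²/3.435² ≈ 5.24 (4× faster decay)
  n=3: λ₃ = 14.094π²/3.435² ≈ 11.789 (9× faster decay)
As t → ∞, higher modes decay exponentially faster. The n=1 mode dominates: u ~ c₁ sin(πx/3.435) e^{-λ₁t}.
Decay rate: λ₁ = 1.566π²/3.435² ≈ 1.31.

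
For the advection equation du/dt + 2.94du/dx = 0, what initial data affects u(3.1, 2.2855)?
A single point: x = -3.61937. The characteristic through (3.1, 2.2855) is x - 2.94t = const, so x = 3.1 - 2.94·2.2855 = -3.61937.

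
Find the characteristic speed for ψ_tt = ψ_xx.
Speed = 1. Information travels along characteristics x = x₀ ± 1t.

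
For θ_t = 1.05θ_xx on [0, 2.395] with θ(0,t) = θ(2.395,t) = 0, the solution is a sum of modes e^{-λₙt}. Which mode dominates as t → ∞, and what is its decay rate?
Eigenvalues: λₙ = 1.05n²π²/2.395².
First three modes:
  n=1: λ₁ = 1.05π²/2.395² ≈ 1.807
  n=2: λ₂ = 4.2π²/2.395² ≈ 7.227 (4× faster decay)
  n=3: λ₃ = 9.45π²/2.395² ≈ 16.26 (9× faster decay)
As t → ∞, higher modes decay exponentially faster. The n=1 mode dominates: θ ~ c₁ sin(πx/2.395) e^{-λ₁t}.
Decay rate: λ₁ = 1.05π²/2.395² ≈ 1.807.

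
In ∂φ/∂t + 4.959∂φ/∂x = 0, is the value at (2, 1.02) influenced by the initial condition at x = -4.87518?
No. Only data at x = -3.05818 affects (2, 1.02). Advection has one-way propagation along characteristics.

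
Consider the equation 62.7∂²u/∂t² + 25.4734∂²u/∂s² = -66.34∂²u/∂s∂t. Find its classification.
Rewriting in standard form: 25.4734∂²u/∂s² + 66.34∂²u/∂s∂t + 62.7∂²u/∂t² = 0. Elliptic. (A = 25.4734, B = 66.34, C = 62.7 gives B² - 4AC = -1987.73312.)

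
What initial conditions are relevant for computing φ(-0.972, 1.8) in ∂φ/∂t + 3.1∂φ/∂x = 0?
A single point: x = -6.552. The characteristic through (-0.972, 1.8) is x - 3.1t = const, so x = -0.972 - 3.1·1.8 = -6.552.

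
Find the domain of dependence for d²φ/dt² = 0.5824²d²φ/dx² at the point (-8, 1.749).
Domain of dependence: [-9.0186176, -6.9813824]. Signals travel at speed 0.5824, so data within |x - -8| ≤ 0.5824·1.749 = 1.0186176 can reach the point.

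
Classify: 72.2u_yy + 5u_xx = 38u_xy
Rewriting in standard form: 5u_xx - 38u_xy + 72.2u_yy = 0. Parabolic (discriminant = 0).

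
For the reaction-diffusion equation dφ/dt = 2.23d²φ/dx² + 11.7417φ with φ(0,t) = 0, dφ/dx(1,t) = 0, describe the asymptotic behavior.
φ grows unboundedly. Reaction dominates diffusion (r=11.7417 > κπ²/(4L²)≈5.5); solution grows exponentially.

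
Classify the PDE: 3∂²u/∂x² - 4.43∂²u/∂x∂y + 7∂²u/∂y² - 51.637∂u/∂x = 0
A = 3, B = -4.43, C = 7. Discriminant B² - 4AC = -64.3751. Since -64.3751 < 0, elliptic.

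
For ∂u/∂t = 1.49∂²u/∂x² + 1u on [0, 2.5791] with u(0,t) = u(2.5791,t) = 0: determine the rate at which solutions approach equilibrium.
Eigenvalues: λₙ = 1.49n²π²/2.5791² - 1.
First three modes:
  n=1: λ₁ = 1.49π²/2.5791² - 1 ≈ 1.211
  n=2: λ₂ = 5.96π²/2.5791² - 1 ≈ 7.843
  n=3: λ₃ = 13.41π²/2.5791² - 1 ≈ 18.897
Since 1.49π²/2.5791² ≈ 2.211 > 1, all λₙ > 0.
The n=1 mode decays slowest → dominates as t → ∞.
Asymptotic: u ~ c₁ sin(πx/2.5791) e^{-λ₁t} with decay rate λ₁ ≈ 1.211.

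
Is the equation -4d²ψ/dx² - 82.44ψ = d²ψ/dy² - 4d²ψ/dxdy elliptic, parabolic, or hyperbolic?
Rewriting in standard form: -4d²ψ/dx² + 4d²ψ/dxdy - d²ψ/dy² - 82.44ψ = 0. Computing B² - 4AC with A = -4, B = 4, C = -1: discriminant = 0 (zero). Answer: parabolic.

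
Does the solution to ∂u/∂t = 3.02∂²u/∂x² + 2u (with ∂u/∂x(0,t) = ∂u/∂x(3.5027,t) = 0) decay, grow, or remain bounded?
u grows unboundedly. With Neumann BCs the constant mode has diffusion eigenvalue 0, so any r > 0 makes it grow like e^(2t); solution grows exponentially.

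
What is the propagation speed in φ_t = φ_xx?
Infinite. The heat equation is parabolic, not hyperbolic, so disturbances propagate instantly.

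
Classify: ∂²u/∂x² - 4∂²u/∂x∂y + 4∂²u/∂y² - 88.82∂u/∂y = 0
Parabolic (discriminant = 0).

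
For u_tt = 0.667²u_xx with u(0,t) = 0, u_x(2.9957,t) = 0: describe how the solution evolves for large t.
u oscillates (no decay). Energy is conserved; the solution oscillates indefinitely as standing waves.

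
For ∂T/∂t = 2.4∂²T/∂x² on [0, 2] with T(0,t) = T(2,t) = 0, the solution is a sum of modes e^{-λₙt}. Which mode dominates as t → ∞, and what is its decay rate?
Eigenvalues: λₙ = 2.4n²π²/2².
First three modes:
  n=1: λ₁ = 2.4π²/2² ≈ 5.922
  n=2: λ₂ = 9.6π²/2² ≈ 23.687 (4× faster decay)
  n=3: λ₃ = 21.6π²/2² ≈ 53.296 (9× faster decay)
As t → ∞, higher modes decay exponentially faster. The n=1 mode dominates: T ~ c₁ sin(πx/2) e^{-λ₁t}.
Decay rate: λ₁ = 2.4π²/2² ≈ 5.922.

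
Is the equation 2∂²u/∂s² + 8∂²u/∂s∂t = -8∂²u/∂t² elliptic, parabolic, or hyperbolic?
Rewriting in standard form: 2∂²u/∂s² + 8∂²u/∂s∂t + 8∂²u/∂t² = 0. Computing B² - 4AC with A = 2, B = 8, C = 8: discriminant = 0 (zero). Answer: parabolic.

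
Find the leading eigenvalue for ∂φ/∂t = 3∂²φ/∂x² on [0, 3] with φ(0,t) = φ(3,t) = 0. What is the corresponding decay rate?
Eigenvalues: λₙ = 3n²π²/3².
First three modes:
  n=1: λ₁ = 3π²/3² ≈ 3.29
  n=2: λ₂ = 12π²/3² ≈ 13.159 (4× faster decay)
  n=3: λ₃ = 27π²/3² ≈ 29.609 (9× faster decay)
As t → ∞, higher modes decay exponentially faster. The n=1 mode dominates: φ ~ c₁ sin(πx/3) e^{-λ₁t}.
Decay rate: λ₁ = 3π²/3² ≈ 3.29.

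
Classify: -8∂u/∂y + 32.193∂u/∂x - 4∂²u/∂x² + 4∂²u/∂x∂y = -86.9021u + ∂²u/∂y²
Rewriting in standard form: -4∂²u/∂x² + 4∂²u/∂x∂y - ∂²u/∂y² + 32.193∂u/∂x - 8∂u/∂y + 86.9021u = 0. Parabolic (discriminant = 0).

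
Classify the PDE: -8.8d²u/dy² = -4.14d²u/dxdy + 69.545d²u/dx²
Rewriting in standard form: -69.545d²u/dx² + 4.14d²u/dxdy - 8.8d²u/dy² = 0. A = -69.545, B = 4.14, C = -8.8. Discriminant B² - 4AC = -2430.8444. Since -2430.8444 < 0, elliptic.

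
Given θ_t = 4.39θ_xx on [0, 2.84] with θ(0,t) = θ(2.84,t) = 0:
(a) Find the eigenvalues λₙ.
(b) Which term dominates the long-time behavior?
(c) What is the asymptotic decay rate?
Eigenvalues: λₙ = 4.39n²π²/2.84².
First three modes:
  n=1: λ₁ = 4.39π²/2.84² ≈ 5.372
  n=2: λ₂ = 17.56π²/2.84² ≈ 21.488 (4× faster decay)
  n=3: λ₃ = 39.51π²/2.84² ≈ 48.347 (9× faster decay)
As t → ∞, higher modes decay exponentially faster. The n=1 mode dominates: θ ~ c₁ sin(πx/2.84) e^{-λ₁t}.
Decay rate: λ₁ = 4.39π²/2.84² ≈ 5.372.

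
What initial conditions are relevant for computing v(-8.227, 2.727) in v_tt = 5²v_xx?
Domain of dependence: [-21.862, 5.408]. Signals travel at speed 5, so data within |x - -8.227| ≤ 5·2.727 = 13.635 can reach the point.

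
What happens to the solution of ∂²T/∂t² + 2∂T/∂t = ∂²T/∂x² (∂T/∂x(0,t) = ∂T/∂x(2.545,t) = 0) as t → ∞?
T → constant (steady state). Damping (γ=2) dissipates the nonconstant modes; with Neumann BCs the spatial average obeys M''+γM'=0 and tends to a finite limit.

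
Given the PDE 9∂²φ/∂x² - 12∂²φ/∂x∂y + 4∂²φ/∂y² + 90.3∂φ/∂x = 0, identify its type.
The second-order coefficients are A = 9, B = -12, C = 4. Since B² - 4AC = 0 = 0, this is a parabolic PDE.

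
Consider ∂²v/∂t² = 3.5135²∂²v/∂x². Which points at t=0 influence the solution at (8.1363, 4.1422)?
Domain of dependence: [-6.4173197, 22.6899197]. Signals travel at speed 3.5135, so data within |x - 8.1363| ≤ 3.5135·4.1422 = 14.5536197 can reach the point.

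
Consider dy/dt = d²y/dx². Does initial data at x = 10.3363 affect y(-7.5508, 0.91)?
Yes, for any finite x. The heat equation has infinite propagation speed, so all initial data affects all points at any t > 0.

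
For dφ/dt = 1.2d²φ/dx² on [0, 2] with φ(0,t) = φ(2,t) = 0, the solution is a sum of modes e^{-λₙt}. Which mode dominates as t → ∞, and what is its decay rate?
Eigenvalues: λₙ = 1.2n²π²/2².
First three modes:
  n=1: λ₁ = 1.2π²/2² ≈ 2.961
  n=2: λ₂ = 4.8π²/2² ≈ 11.844 (4× faster decay)
  n=3: λ₃ = 10.8π²/2² ≈ 26.648 (9× faster decay)
As t → ∞, higher modes decay exponentially faster. The n=1 mode dominates: φ ~ c₁ sin(πx/2) e^{-λ₁t}.
Decay rate: λ₁ = 1.2π²/2² ≈ 2.961.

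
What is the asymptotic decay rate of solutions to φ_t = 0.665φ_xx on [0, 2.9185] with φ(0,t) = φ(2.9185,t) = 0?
Eigenvalues: λₙ = 0.665n²π²/2.9185².
First three modes:
  n=1: λ₁ = 0.665π²/2.9185² ≈ 0.771
  n=2: λ₂ = 2.66π²/2.9185² ≈ 3.082 (4× faster decay)
  n=3: λ₃ = 5.985π²/2.9185² ≈ 6.935 (9× faster decay)
As t → ∞, higher modes decay exponentially faster. The n=1 mode dominates: φ ~ c₁ sin(πx/2.9185) e^{-λ₁t}.
Decay rate: λ₁ = 0.665π²/2.9185² ≈ 0.771.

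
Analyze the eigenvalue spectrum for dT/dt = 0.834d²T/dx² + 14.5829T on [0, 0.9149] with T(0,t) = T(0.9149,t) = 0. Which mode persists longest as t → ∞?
Eigenvalues: λₙ = 0.834n²π²/0.9149² - 14.5829.
First three modes:
  n=1: λ₁ = 0.834π²/0.9149² - 14.5829 ≈ -4.749
  n=2: λ₂ = 3.336π²/0.9149² - 14.5829 ≈ 24.752
  n=3: λ₃ = 7.506π²/0.9149² - 14.5829 ≈ 73.921
Since 0.834π²/0.9149² ≈ 9.834 < 14.5829, λ₁ < 0.
The n=1 mode grows fastest (−λₙ is largest for n=1) → dominates.
Asymptotic: T ~ c₁ sin(πx/0.9149) e^{4.749t} (exponential growth at rate −λ₁ ≈ 4.749).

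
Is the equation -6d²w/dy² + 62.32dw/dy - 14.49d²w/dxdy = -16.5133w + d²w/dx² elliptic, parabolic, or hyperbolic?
Rewriting in standard form: -d²w/dx² - 14.49d²w/dxdy - 6d²w/dy² + 62.32dw/dy + 16.5133w = 0. Computing B² - 4AC with A = -1, B = -14.49, C = -6: discriminant = 185.9601 (positive). Answer: hyperbolic.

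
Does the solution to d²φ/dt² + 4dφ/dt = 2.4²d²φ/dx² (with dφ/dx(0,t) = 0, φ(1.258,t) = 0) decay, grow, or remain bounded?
φ → 0. Damping (γ=4) dissipates energy; oscillations decay exponentially.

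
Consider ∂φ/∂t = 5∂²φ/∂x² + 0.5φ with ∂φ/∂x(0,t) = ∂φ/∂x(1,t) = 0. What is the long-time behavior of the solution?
As t → ∞, φ grows unboundedly. With Neumann BCs the constant mode has diffusion eigenvalue 0, so any r > 0 makes it grow like e^(0.5t); solution grows exponentially.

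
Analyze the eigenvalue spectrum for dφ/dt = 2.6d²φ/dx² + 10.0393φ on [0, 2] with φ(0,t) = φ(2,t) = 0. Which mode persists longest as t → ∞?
Eigenvalues: λₙ = 2.6n²π²/2² - 10.0393.
First three modes:
  n=1: λ₁ = 2.6π²/2² - 10.0393 ≈ -3.624
  n=2: λ₂ = 10.4π²/2² - 10.0393 ≈ 15.622
  n=3: λ₃ = 23.4π²/2² - 10.0393 ≈ 47.698
Since 2.6π²/2² ≈ 6.415 < 10.0393, λ₁ < 0.
The n=1 mode grows fastest (−λₙ is largest for n=1) → dominates.
Asymptotic: φ ~ c₁ sin(πx/2) e^{3.624t} (exponential growth at rate −λ₁ ≈ 3.624).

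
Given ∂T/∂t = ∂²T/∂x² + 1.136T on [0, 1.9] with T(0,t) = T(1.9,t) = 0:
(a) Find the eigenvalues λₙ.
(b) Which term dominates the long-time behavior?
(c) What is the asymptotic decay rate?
Eigenvalues: λₙ = n²π²/1.9² - 1.136.
First three modes:
  n=1: λ₁ = π²/1.9² - 1.136 ≈ 1.598
  n=2: λ₂ = 4π²/1.9² - 1.136 ≈ 9.8
  n=3: λ₃ = 9π²/1.9² - 1.136 ≈ 23.47
Since π²/1.9² ≈ 2.734 > 1.136, all λₙ > 0.
The n=1 mode decays slowest → dominates as t → ∞.
Asymptotic: T ~ c₁ sin(πx/1.9) e^{-λ₁t} with decay rate λ₁ ≈ 1.598.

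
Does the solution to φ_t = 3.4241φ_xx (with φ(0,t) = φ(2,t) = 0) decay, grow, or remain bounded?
φ → 0. Heat diffuses out through both boundaries.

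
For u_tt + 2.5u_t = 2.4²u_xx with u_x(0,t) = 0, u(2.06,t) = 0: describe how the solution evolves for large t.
u → 0. Damping (γ=2.5) dissipates energy; oscillations decay exponentially.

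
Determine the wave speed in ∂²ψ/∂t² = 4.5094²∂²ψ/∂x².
Speed = 4.5094. Information travels along characteristics x = x₀ ± 4.5094t.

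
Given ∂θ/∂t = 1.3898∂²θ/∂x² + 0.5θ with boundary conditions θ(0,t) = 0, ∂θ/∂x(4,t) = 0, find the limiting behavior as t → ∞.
θ grows unboundedly. Reaction dominates diffusion (r=0.5 > κπ²/(4L²)≈0.21); solution grows exponentially.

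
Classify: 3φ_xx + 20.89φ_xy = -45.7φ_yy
Rewriting in standard form: 3φ_xx + 20.89φ_xy + 45.7φ_yy = 0. Elliptic (discriminant = -112.0079).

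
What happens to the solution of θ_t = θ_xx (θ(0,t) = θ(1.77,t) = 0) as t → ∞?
θ → 0. Heat diffuses out through both boundaries.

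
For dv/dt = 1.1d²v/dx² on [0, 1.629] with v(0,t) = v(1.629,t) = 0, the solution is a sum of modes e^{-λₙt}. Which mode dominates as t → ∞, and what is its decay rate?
Eigenvalues: λₙ = 1.1n²π²/1.629².
First three modes:
  n=1: λ₁ = 1.1π²/1.629² ≈ 4.091
  n=2: λ₂ = 4.4π²/1.629² ≈ 16.365 (4× faster decay)
  n=3: λ₃ = 9.9π²/1.629² ≈ 36.821 (9× faster decay)
As t → ∞, higher modes decay exponentially faster. The n=1 mode dominates: v ~ c₁ sin(πx/1.629) e^{-λ₁t}.
Decay rate: λ₁ = 1.1π²/1.629² ≈ 4.091.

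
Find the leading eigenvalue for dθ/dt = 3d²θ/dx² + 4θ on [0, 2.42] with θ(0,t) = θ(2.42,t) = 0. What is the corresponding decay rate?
Eigenvalues: λₙ = 3n²π²/2.42² - 4.
First three modes:
  n=1: λ₁ = 3π²/2.42² - 4 ≈ 1.056
  n=2: λ₂ = 12π²/2.42² - 4 ≈ 16.223
  n=3: λ₃ = 27π²/2.42² - 4 ≈ 41.502
Since 3π²/2.42² ≈ 5.056 > 4, all λₙ > 0.
The n=1 mode decays slowest → dominates as t → ∞.
Asymptotic: θ ~ c₁ sin(πx/2.42) e^{-λ₁t} with decay rate λ₁ ≈ 1.056.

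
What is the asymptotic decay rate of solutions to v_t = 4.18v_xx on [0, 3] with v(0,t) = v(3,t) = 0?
Eigenvalues: λₙ = 4.18n²π²/3².
First three modes:
  n=1: λ₁ = 4.18π²/3² ≈ 4.584
  n=2: λ₂ = 16.72π²/3² ≈ 18.336 (4× faster decay)
  n=3: λ₃ = 37.62π²/3² ≈ 41.255 (9× faster decay)
As t → ∞, higher modes decay exponentially faster. The n=1 mode dominates: v ~ c₁ sin(πx/3) e^{-λ₁t}.
Decay rate: λ₁ = 4.18π²/3² ≈ 4.584.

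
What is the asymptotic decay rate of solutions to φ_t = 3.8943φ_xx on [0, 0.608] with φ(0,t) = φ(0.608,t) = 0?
Eigenvalues: λₙ = 3.8943n²π²/0.608².
First three modes:
  n=1: λ₁ = 3.8943π²/0.608² ≈ 103.973
  n=2: λ₂ = 15.5772π²/0.608² ≈ 415.893 (4× faster decay)
  n=3: λ₃ = 35.0487π²/0.608² ≈ 935.76 (9× faster decay)
As t → ∞, higher modes decay exponentially faster. The n=1 mode dominates: φ ~ c₁ sin(πx/0.608) e^{-λ₁t}.
Decay rate: λ₁ = 3.8943π²/0.608² ≈ 103.973.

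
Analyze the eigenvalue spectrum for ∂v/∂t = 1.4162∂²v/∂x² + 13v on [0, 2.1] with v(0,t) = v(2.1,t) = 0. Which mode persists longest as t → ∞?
Eigenvalues: λₙ = 1.4162n²π²/2.1² - 13.
First three modes:
  n=1: λ₁ = 1.4162π²/2.1² - 13 ≈ -9.831
  n=2: λ₂ = 5.6648π²/2.1² - 13 ≈ -0.322
  n=3: λ₃ = 12.7458π²/2.1² - 13 ≈ 15.525
Since 1.4162π²/2.1² ≈ 3.169 < 13, λ₁ < 0.
The n=1 mode grows fastest (−λₙ is largest for n=1) → dominates.
Asymptotic: v ~ c₁ sin(πx/2.1) e^{9.831t} (exponential growth at rate −λ₁ ≈ 9.831).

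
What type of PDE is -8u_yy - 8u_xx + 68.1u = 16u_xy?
Rewriting in standard form: -8u_xx - 16u_xy - 8u_yy + 68.1u = 0. With A = -8, B = -16, C = -8, the discriminant is 0. This is a parabolic PDE.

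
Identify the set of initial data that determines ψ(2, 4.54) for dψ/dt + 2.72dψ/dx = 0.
A single point: x = -10.3488. The characteristic through (2, 4.54) is x - 2.72t = const, so x = 2 - 2.72·4.54 = -10.3488.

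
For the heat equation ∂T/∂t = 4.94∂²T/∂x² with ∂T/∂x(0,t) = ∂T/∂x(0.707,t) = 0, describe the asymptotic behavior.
T → constant (steady state). Heat is conserved (no flux at boundaries); solution approaches the spatial average.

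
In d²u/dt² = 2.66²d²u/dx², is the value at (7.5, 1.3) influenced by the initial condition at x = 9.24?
Yes. The domain of dependence is [4.042, 10.958], and 9.24 ∈ [4.042, 10.958].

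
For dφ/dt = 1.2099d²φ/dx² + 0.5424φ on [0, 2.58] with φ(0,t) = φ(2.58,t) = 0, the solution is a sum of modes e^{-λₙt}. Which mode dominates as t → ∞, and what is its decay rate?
Eigenvalues: λₙ = 1.2099n²π²/2.58² - 0.5424.
First three modes:
  n=1: λ₁ = 1.2099π²/2.58² - 0.5424 ≈ 1.252
  n=2: λ₂ = 4.8396π²/2.58² - 0.5424 ≈ 6.633
  n=3: λ₃ = 10.8891π²/2.58² - 0.5424 ≈ 15.603
Since 1.2099π²/2.58² ≈ 1.794 > 0.5424, all λₙ > 0.
The n=1 mode decays slowest → dominates as t → ∞.
Asymptotic: φ ~ c₁ sin(πx/2.58) e^{-λ₁t} with decay rate λ₁ ≈ 1.252.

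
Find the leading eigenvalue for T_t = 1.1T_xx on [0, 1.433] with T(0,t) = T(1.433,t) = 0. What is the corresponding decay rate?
Eigenvalues: λₙ = 1.1n²π²/1.433².
First three modes:
  n=1: λ₁ = 1.1π²/1.433² ≈ 5.287
  n=2: λ₂ = 4.4π²/1.433² ≈ 21.148 (4× faster decay)
  n=3: λ₃ = 9.9π²/1.433² ≈ 47.582 (9× faster decay)
As t → ∞, higher modes decay exponentially faster. The n=1 mode dominates: T ~ c₁ sin(πx/1.433) e^{-λ₁t}.
Decay rate: λ₁ = 1.1π²/1.433² ≈ 5.287.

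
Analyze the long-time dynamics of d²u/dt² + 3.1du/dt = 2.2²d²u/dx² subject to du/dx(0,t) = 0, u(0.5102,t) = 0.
Long-time behavior: u → 0. Damping (γ=3.1) dissipates energy; oscillations decay exponentially.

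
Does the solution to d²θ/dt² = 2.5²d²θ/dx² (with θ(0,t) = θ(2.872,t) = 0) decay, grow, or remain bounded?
θ oscillates (no decay). Energy is conserved; the solution oscillates indefinitely as standing waves.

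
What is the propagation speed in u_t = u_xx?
Infinite. The heat equation is parabolic, not hyperbolic, so disturbances propagate instantly.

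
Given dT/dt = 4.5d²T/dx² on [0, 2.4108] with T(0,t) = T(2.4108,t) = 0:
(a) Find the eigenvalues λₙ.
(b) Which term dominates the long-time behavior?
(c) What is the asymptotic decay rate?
Eigenvalues: λₙ = 4.5n²π²/2.4108².
First three modes:
  n=1: λ₁ = 4.5π²/2.4108² ≈ 7.642
  n=2: λ₂ = 18π²/2.4108² ≈ 30.567 (4× faster decay)
  n=3: λ₃ = 40.5π²/2.4108² ≈ 68.775 (9× faster decay)
As t → ∞, higher modes decay exponentially faster. The n=1 mode dominates: T ~ c₁ sin(πx/2.4108) e^{-λ₁t}.
Decay rate: λ₁ = 4.5π²/2.4108² ≈ 7.642.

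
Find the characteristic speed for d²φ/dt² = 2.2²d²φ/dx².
Speed = 2.2. Information travels along characteristics x = x₀ ± 2.2t.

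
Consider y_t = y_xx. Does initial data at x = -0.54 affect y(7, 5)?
Yes, for any finite x. The heat equation has infinite propagation speed, so all initial data affects all points at any t > 0.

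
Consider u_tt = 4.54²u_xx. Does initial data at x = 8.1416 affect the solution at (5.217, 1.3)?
Yes. The domain of dependence is [-0.685, 11.119], and 8.1416 ∈ [-0.685, 11.119].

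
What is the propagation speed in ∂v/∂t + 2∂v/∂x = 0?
Speed = 2. Information travels along x - 2t = const (rightward).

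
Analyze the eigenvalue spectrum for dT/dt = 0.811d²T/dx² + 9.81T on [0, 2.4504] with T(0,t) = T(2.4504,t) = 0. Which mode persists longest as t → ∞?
Eigenvalues: λₙ = 0.811n²π²/2.4504² - 9.81.
First three modes:
  n=1: λ₁ = 0.811π²/2.4504² - 9.81 ≈ -8.477
  n=2: λ₂ = 3.244π²/2.4504² - 9.81 ≈ -4.478
  n=3: λ₃ = 7.299π²/2.4504² - 9.81 ≈ 2.187
Since 0.811π²/2.4504² ≈ 1.333 < 9.81, λ₁ < 0.
The n=1 mode grows fastest (−λₙ is largest for n=1) → dominates.
Asymptotic: T ~ c₁ sin(πx/2.4504) e^{8.477t} (exponential growth at rate −λ₁ ≈ 8.477).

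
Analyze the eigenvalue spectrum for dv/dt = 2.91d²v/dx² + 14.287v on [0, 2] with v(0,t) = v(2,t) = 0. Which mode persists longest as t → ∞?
Eigenvalues: λₙ = 2.91n²π²/2² - 14.287.
First three modes:
  n=1: λ₁ = 2.91π²/2² - 14.287 ≈ -7.107
  n=2: λ₂ = 11.64π²/2² - 14.287 ≈ 14.434
  n=3: λ₃ = 26.19π²/2² - 14.287 ≈ 50.334
Since 2.91π²/2² ≈ 7.18 < 14.287, λ₁ < 0.
The n=1 mode grows fastest (−λₙ is largest for n=1) → dominates.
Asymptotic: v ~ c₁ sin(πx/2) e^{7.107t} (exponential growth at rate −λ₁ ≈ 7.107).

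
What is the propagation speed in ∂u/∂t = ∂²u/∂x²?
Infinite. The heat equation is parabolic, not hyperbolic, so disturbances propagate instantly.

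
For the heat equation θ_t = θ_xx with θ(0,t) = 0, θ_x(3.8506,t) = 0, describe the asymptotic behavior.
θ → 0. Heat escapes through the Dirichlet boundary.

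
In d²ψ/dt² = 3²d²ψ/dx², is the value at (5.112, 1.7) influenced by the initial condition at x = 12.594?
No. The domain of dependence is [0.012, 10.212], and 12.594 is outside this interval.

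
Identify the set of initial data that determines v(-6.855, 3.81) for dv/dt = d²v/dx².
The entire real line. The heat equation has infinite propagation speed: any initial disturbance instantly affects all points (though exponentially small far away).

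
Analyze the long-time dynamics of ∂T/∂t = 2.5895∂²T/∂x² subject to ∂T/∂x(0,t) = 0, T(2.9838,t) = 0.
Long-time behavior: T → 0. Heat escapes through the Dirichlet boundary.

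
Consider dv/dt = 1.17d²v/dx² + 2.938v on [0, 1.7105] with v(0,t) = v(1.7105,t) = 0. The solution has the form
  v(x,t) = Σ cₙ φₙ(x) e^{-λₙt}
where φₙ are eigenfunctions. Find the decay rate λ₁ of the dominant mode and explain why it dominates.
Eigenvalues: λₙ = 1.17n²π²/1.7105² - 2.938.
First three modes:
  n=1: λ₁ = 1.17π²/1.7105² - 2.938 ≈ 1.009
  n=2: λ₂ = 4.68π²/1.7105² - 2.938 ≈ 12.849
  n=3: λ₃ = 10.53π²/1.7105² - 2.938 ≈ 32.583
Since 1.17π²/1.7105² ≈ 3.947 > 2.938, all λₙ > 0.
The n=1 mode decays slowest → dominates as t → ∞.
Asymptotic: v ~ c₁ sin(πx/1.7105) e^{-λ₁t} with decay rate λ₁ ≈ 1.009.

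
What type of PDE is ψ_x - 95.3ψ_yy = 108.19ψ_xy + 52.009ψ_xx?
Rewriting in standard form: -52.009ψ_xx - 108.19ψ_xy - 95.3ψ_yy + ψ_x = 0. With A = -52.009, B = -108.19, C = -95.3, the discriminant is -8120.7547. This is an elliptic PDE.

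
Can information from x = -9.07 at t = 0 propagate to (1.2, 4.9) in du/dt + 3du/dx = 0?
No. Only data at x = -13.5 affects (1.2, 4.9). Advection has one-way propagation along characteristics.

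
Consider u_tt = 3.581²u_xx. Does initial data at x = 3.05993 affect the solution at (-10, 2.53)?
No. The domain of dependence is [-19.05993, -0.94007], and 3.05993 is outside this interval.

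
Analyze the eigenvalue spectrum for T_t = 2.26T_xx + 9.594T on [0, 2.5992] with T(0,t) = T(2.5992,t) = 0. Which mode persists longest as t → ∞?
Eigenvalues: λₙ = 2.26n²π²/2.5992² - 9.594.
First three modes:
  n=1: λ₁ = 2.26π²/2.5992² - 9.594 ≈ -6.292
  n=2: λ₂ = 9.04π²/2.5992² - 9.594 ≈ 3.613
  n=3: λ₃ = 20.34π²/2.5992² - 9.594 ≈ 20.121
Since 2.26π²/2.5992² ≈ 3.302 < 9.594, λ₁ < 0.
The n=1 mode grows fastest (−λₙ is largest for n=1) → dominates.
Asymptotic: T ~ c₁ sin(πx/2.5992) e^{6.292t} (exponential growth at rate −λ₁ ≈ 6.292).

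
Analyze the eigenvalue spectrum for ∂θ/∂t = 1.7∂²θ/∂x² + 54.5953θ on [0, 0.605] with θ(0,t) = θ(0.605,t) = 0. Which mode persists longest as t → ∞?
Eigenvalues: λₙ = 1.7n²π²/0.605² - 54.5953.
First three modes:
  n=1: λ₁ = 1.7π²/0.605² - 54.5953 ≈ -8.756
  n=2: λ₂ = 6.8π²/0.605² - 54.5953 ≈ 128.762
  n=3: λ₃ = 15.3π²/0.605² - 54.5953 ≈ 357.958
Since 1.7π²/0.605² ≈ 45.839 < 54.5953, λ₁ < 0.
The n=1 mode grows fastest (−λₙ is largest for n=1) → dominates.
Asymptotic: θ ~ c₁ sin(πx/0.605) e^{8.756t} (exponential growth at rate −λ₁ ≈ 8.756).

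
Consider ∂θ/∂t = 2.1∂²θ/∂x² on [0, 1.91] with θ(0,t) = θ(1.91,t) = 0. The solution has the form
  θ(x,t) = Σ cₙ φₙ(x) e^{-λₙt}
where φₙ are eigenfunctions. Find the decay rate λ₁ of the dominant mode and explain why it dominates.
Eigenvalues: λₙ = 2.1n²π²/1.91².
First three modes:
  n=1: λ₁ = 2.1π²/1.91² ≈ 5.681
  n=2: λ₂ = 8.4π²/1.91² ≈ 22.725 (4× faster decay)
  n=3: λ₃ = 18.9π²/1.91² ≈ 51.132 (9× faster decay)
As t → ∞, higher modes decay exponentially faster. The n=1 mode dominates: θ ~ c₁ sin(πx/1.91) e^{-λ₁t}.
Decay rate: λ₁ = 2.1π²/1.91² ≈ 5.681.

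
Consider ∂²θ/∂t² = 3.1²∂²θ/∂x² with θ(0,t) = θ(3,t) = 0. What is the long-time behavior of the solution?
As t → ∞, θ oscillates (no decay). Energy is conserved; the solution oscillates indefinitely as standing waves.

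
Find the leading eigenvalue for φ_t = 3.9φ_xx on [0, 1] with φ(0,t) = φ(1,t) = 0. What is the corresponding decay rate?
Eigenvalues: λₙ = 3.9n²π².
First three modes:
  n=1: λ₁ = 3.9π² ≈ 38.491
  n=2: λ₂ = 15.6π² ≈ 153.966 (4× faster decay)
  n=3: λ₃ = 35.1π² ≈ 346.423 (9× faster decay)
As t → ∞, higher modes decay exponentially faster. The n=1 mode dominates: φ ~ c₁ sin(πx) e^{-λ₁t}.
Decay rate: λ₁ = 3.9π² ≈ 38.491.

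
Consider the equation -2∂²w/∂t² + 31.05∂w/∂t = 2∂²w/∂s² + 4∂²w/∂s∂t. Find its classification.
Rewriting in standard form: -2∂²w/∂s² - 4∂²w/∂s∂t - 2∂²w/∂t² + 31.05∂w/∂t = 0. Parabolic. (A = -2, B = -4, C = -2 gives B² - 4AC = 0.)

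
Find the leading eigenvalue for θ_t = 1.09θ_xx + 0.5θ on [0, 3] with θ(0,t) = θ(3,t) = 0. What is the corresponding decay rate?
Eigenvalues: λₙ = 1.09n²π²/3² - 0.5.
First three modes:
  n=1: λ₁ = 1.09π²/3² - 0.5 ≈ 0.695
  n=2: λ₂ = 4.36π²/3² - 0.5 ≈ 4.281
  n=3: λ₃ = 9.81π²/3² - 0.5 ≈ 10.258
Since 1.09π²/3² ≈ 1.195 > 0.5, all λₙ > 0.
The n=1 mode decays slowest → dominates as t → ∞.
Asymptotic: θ ~ c₁ sin(πx/3) e^{-λ₁t} with decay rate λ₁ ≈ 0.695.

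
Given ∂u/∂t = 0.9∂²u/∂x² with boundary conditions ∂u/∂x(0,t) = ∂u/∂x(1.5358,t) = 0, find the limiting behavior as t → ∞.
u → constant (steady state). Heat is conserved (no flux at boundaries); solution approaches the spatial average.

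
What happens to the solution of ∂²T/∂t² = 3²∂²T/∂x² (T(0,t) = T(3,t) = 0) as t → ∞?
T oscillates (no decay). Energy is conserved; the solution oscillates indefinitely as standing waves.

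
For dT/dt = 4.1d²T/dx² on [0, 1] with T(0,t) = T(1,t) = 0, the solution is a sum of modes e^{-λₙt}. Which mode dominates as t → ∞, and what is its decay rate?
Eigenvalues: λₙ = 4.1n²π².
First three modes:
  n=1: λ₁ = 4.1π² ≈ 40.465
  n=2: λ₂ = 16.4π² ≈ 161.862 (4× faster decay)
  n=3: λ₃ = 36.9π² ≈ 364.188 (9× faster decay)
As t → ∞, higher modes decay exponentially faster. The n=1 mode dominates: T ~ c₁ sin(πx) e^{-λ₁t}.
Decay rate: λ₁ = 4.1π² ≈ 40.465.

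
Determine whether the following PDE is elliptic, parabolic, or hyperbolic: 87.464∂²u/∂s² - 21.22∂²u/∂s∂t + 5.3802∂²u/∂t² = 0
Coefficients: A = 87.464, B = -21.22, C = 5.3802. B² - 4AC = -1432.0068512, which is negative, so the equation is elliptic.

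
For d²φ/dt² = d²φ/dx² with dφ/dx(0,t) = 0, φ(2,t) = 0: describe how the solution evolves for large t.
φ oscillates (no decay). Energy is conserved; the solution oscillates indefinitely as standing waves.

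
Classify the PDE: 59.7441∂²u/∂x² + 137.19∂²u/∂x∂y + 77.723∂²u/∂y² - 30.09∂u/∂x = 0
A = 59.7441, B = 137.19, C = 77.723. Discriminant B² - 4AC = 247.1333628. Since 247.1333628 > 0, hyperbolic.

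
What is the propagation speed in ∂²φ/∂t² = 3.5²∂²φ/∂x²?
Speed = 3.5. Information travels along characteristics x = x₀ ± 3.5t.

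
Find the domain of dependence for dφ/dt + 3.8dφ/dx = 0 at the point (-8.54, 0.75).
A single point: x = -11.39. The characteristic through (-8.54, 0.75) is x - 3.8t = const, so x = -8.54 - 3.8·0.75 = -11.39.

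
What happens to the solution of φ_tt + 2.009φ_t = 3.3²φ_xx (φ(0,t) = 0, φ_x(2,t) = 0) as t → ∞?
φ → 0. Damping (γ=2.009) dissipates energy; oscillations decay exponentially.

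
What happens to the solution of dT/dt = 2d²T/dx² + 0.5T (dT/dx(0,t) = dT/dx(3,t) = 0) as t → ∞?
T grows unboundedly. With Neumann BCs the constant mode has diffusion eigenvalue 0, so any r > 0 makes it grow like e^(0.5t); solution grows exponentially.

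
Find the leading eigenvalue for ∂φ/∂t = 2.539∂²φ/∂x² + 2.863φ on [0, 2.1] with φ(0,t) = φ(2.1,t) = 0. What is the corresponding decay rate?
Eigenvalues: λₙ = 2.539n²π²/2.1² - 2.863.
First three modes:
  n=1: λ₁ = 2.539π²/2.1² - 2.863 ≈ 2.819
  n=2: λ₂ = 10.156π²/2.1² - 2.863 ≈ 19.866
  n=3: λ₃ = 22.851π²/2.1² - 2.863 ≈ 48.278
Since 2.539π²/2.1² ≈ 5.682 > 2.863, all λₙ > 0.
The n=1 mode decays slowest → dominates as t → ∞.
Asymptotic: φ ~ c₁ sin(πx/2.1) e^{-λ₁t} with decay rate λ₁ ≈ 2.819.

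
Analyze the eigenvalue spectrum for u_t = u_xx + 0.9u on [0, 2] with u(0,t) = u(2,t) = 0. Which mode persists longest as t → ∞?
Eigenvalues: λₙ = n²π²/2² - 0.9.
First three modes:
  n=1: λ₁ = π²/2² - 0.9 ≈ 1.567
  n=2: λ₂ = 4π²/2² - 0.9 ≈ 8.97
  n=3: λ₃ = 9π²/2² - 0.9 ≈ 21.307
Since π²/2² ≈ 2.467 > 0.9, all λₙ > 0.
The n=1 mode decays slowest → dominates as t → ∞.
Asymptotic: u ~ c₁ sin(πx/2) e^{-λ₁t} with decay rate λ₁ ≈ 1.567.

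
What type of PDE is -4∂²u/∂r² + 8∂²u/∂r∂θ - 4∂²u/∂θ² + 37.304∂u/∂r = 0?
With A = -4, B = 8, C = -4, the discriminant is 0. This is a parabolic PDE.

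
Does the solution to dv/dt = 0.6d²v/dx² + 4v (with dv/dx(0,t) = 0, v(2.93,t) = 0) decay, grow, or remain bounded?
v grows unboundedly. Reaction dominates diffusion (r=4 > κπ²/(4L²)≈0.17); solution grows exponentially.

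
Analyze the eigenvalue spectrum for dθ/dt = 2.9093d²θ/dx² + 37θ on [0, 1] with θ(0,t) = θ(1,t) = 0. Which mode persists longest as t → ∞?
Eigenvalues: λₙ = 2.9093n²π²/1² - 37.
First three modes:
  n=1: λ₁ = 2.9093π² - 37 ≈ -8.286
  n=2: λ₂ = 11.6372π² - 37 ≈ 77.855
  n=3: λ₃ = 26.1837π² - 37 ≈ 221.423
Since 2.9093π² ≈ 28.714 < 37, λ₁ < 0.
The n=1 mode grows fastest (−λₙ is largest for n=1) → dominates.
Asymptotic: θ ~ c₁ sin(πx/1) e^{8.286t} (exponential growth at rate −λ₁ ≈ 8.286).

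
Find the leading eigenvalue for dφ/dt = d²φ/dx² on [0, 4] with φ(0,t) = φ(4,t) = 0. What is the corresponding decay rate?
Eigenvalues: λₙ = n²π²/4².
First three modes:
  n=1: λ₁ = π²/4² ≈ 0.617
  n=2: λ₂ = 4π²/4² ≈ 2.467 (4× faster decay)
  n=3: λ₃ = 9π²/4² ≈ 5.552 (9× faster decay)
As t → ∞, higher modes decay exponentially faster. The n=1 mode dominates: φ ~ c₁ sin(πx/4) e^{-λ₁t}.
Decay rate: λ₁ = π²/4² ≈ 0.617.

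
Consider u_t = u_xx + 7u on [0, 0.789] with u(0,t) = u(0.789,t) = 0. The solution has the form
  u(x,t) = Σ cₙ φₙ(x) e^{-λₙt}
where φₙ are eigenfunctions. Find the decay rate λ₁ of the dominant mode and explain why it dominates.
Eigenvalues: λₙ = n²π²/0.789² - 7.
First three modes:
  n=1: λ₁ = π²/0.789² - 7 ≈ 8.854
  n=2: λ₂ = 4π²/0.789² - 7 ≈ 56.417
  n=3: λ₃ = 9π²/0.789² - 7 ≈ 135.688
Since π²/0.789² ≈ 15.854 > 7, all λₙ > 0.
The n=1 mode decays slowest → dominates as t → ∞.
Asymptotic: u ~ c₁ sin(πx/0.789) e^{-λ₁t} with decay rate λ₁ ≈ 8.854.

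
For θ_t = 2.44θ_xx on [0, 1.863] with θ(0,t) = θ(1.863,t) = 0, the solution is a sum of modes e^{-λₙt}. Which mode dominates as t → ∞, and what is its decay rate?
Eigenvalues: λₙ = 2.44n²π²/1.863².
First three modes:
  n=1: λ₁ = 2.44π²/1.863² ≈ 6.938
  n=2: λ₂ = 9.76π²/1.863² ≈ 27.754 (4× faster decay)
  n=3: λ₃ = 21.96π²/1.863² ≈ 62.446 (9× faster decay)
As t → ∞, higher modes decay exponentially faster. The n=1 mode dominates: θ ~ c₁ sin(πx/1.863) e^{-λ₁t}.
Decay rate: λ₁ = 2.44π²/1.863² ≈ 6.938.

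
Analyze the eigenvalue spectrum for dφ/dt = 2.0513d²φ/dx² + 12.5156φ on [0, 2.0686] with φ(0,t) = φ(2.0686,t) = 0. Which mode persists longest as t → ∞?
Eigenvalues: λₙ = 2.0513n²π²/2.0686² - 12.5156.
First three modes:
  n=1: λ₁ = 2.0513π²/2.0686² - 12.5156 ≈ -7.784
  n=2: λ₂ = 8.2052π²/2.0686² - 12.5156 ≈ 6.409
  n=3: λ₃ = 18.4617π²/2.0686² - 12.5156 ≈ 30.066
Since 2.0513π²/2.0686² ≈ 4.731 < 12.5156, λ₁ < 0.
The n=1 mode grows fastest (−λₙ is largest for n=1) → dominates.
Asymptotic: φ ~ c₁ sin(πx/2.0686) e^{7.784t} (exponential growth at rate −λ₁ ≈ 7.784).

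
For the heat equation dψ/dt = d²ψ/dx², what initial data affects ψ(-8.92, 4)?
The entire real line. The heat equation has infinite propagation speed: any initial disturbance instantly affects all points (though exponentially small far away).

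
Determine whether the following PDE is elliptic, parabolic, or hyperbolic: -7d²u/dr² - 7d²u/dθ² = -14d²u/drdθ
Rewriting in standard form: -7d²u/dr² + 14d²u/drdθ - 7d²u/dθ² = 0. Coefficients: A = -7, B = 14, C = -7. B² - 4AC = 0, which is zero, so the equation is parabolic.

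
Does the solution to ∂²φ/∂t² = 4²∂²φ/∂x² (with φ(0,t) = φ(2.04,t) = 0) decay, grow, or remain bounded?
φ oscillates (no decay). Energy is conserved; the solution oscillates indefinitely as standing waves.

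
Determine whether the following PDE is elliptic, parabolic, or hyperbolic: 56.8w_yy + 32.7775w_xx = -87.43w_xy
Rewriting in standard form: 32.7775w_xx + 87.43w_xy + 56.8w_yy = 0. Coefficients: A = 32.7775, B = 87.43, C = 56.8. B² - 4AC = 196.9569, which is positive, so the equation is hyperbolic.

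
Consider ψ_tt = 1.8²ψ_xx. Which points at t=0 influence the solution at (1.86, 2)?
Domain of dependence: [-1.74, 5.46]. Signals travel at speed 1.8, so data within |x - 1.86| ≤ 1.8·2 = 3.6 can reach the point.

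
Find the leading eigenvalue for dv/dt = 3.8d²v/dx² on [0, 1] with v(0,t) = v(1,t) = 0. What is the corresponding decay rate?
Eigenvalues: λₙ = 3.8n²π².
First three modes:
  n=1: λ₁ = 3.8π² ≈ 37.504
  n=2: λ₂ = 15.2π² ≈ 150.018 (4× faster decay)
  n=3: λ₃ = 34.2π² ≈ 337.54 (9× faster decay)
As t → ∞, higher modes decay exponentially faster. The n=1 mode dominates: v ~ c₁ sin(πx) e^{-λ₁t}.
Decay rate: λ₁ = 3.8π² ≈ 37.504.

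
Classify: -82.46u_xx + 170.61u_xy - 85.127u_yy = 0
Hyperbolic (discriminant = 1029.48242).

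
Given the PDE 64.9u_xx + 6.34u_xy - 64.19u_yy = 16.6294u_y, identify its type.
Rewriting in standard form: 64.9u_xx + 6.34u_xy - 64.19u_yy - 16.6294u_y = 0. The second-order coefficients are A = 64.9, B = 6.34, C = -64.19. Since B² - 4AC = 16703.9196 > 0, this is a hyperbolic PDE.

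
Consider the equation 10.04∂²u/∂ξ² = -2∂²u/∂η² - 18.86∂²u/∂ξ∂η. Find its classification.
Rewriting in standard form: 10.04∂²u/∂ξ² + 18.86∂²u/∂ξ∂η + 2∂²u/∂η² = 0. Hyperbolic. (A = 10.04, B = 18.86, C = 2 gives B² - 4AC = 275.3796.)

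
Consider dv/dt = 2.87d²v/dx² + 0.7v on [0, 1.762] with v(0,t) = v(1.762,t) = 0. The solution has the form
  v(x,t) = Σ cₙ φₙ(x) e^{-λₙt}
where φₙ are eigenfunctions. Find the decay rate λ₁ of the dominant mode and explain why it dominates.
Eigenvalues: λₙ = 2.87n²π²/1.762² - 0.7.
First three modes:
  n=1: λ₁ = 2.87π²/1.762² - 0.7 ≈ 8.424
  n=2: λ₂ = 11.48π²/1.762² - 0.7 ≈ 35.795
  n=3: λ₃ = 25.83π²/1.762² - 0.7 ≈ 81.413
Since 2.87π²/1.762² ≈ 9.124 > 0.7, all λₙ > 0.
The n=1 mode decays slowest → dominates as t → ∞.
Asymptotic: v ~ c₁ sin(πx/1.762) e^{-λ₁t} with decay rate λ₁ ≈ 8.424.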